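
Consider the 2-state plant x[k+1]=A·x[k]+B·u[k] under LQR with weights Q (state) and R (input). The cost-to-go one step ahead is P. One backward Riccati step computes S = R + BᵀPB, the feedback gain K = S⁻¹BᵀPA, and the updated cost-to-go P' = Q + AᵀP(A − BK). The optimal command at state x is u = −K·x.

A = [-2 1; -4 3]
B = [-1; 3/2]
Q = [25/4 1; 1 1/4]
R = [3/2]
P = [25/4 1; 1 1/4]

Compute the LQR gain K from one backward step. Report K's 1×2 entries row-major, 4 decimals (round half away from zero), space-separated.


2.2588 -1.2471

BᵀP = [-4.7500 -0.6250]
S = R + BᵀPB = [3/2] + [3.8125] = [5.3125]
BᵀPA = [12.0000 -6.6250]
K = S⁻¹·BᵀPA = [2.2588 -1.2471]
A−BK = [0.2588 -0.2471; -7.3882 4.8706]
AᵀP(A−BK) = [17.8941 -10.5353; -10.5353 6.2382]
P' = Q + AᵀP(A−BK) = [24.1441 -9.5353; -9.5353 6.4882]
tr(P') = 30.6324


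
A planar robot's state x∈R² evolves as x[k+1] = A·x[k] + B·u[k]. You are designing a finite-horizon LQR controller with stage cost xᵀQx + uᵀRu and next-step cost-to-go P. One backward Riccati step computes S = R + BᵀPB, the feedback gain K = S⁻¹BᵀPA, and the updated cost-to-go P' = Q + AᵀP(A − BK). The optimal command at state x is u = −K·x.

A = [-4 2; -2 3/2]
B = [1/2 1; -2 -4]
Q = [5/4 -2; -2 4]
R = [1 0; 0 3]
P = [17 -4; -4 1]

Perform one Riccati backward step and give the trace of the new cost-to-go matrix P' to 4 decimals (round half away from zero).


BᵀP = [16.5000 -4.0000; 33.0000 -8.0000]
S = R + BᵀPB = [1 0; 0 3] + [16.2500 32.5000; 32.5000 65.0000] = [17.2500 32.5000; 32.5000 68.0000]
BᵀPA = [-58.0000 27.0000; -116.0000 54.0000]
K = S⁻¹·BᵀPA = [-1.4904 0.6938; -0.9936 0.4625]
A−BK = [-2.2612 1.1906; -8.9550 4.7377]
AᵀP(A−BK) = [10.3041 -5.1071; -5.1071 2.5412]
P' = Q + AᵀP(A−BK) = [11.5541 -7.1071; -7.1071 6.5412]
tr(P') = 18.0953

18.0953


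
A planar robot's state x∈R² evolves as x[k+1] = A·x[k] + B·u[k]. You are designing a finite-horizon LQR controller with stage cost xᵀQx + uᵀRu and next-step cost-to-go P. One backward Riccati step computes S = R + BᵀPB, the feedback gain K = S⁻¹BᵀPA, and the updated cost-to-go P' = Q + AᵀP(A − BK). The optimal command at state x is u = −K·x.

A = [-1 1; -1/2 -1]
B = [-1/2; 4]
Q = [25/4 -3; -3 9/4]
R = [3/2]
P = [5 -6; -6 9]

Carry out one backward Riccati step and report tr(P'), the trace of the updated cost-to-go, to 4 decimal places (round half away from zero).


10.3371

BᵀP = [-26.5000 39.0000]
S = R + BᵀPB = [3/2] + [169.2500] = [170.7500]
BᵀPA = [7.0000 -65.5000]
K = S⁻¹·BᵀPA = [0.0410 -0.3836]
A−BK = [-0.9795 0.8082; -0.6640 0.5344]
AᵀP(A−BK) = [0.9630 -0.8148; -0.8148 0.8741]
P' = Q + AᵀP(A−BK) = [7.2130 -3.8148; -3.8148 3.1241]
tr(P') = 10.3371


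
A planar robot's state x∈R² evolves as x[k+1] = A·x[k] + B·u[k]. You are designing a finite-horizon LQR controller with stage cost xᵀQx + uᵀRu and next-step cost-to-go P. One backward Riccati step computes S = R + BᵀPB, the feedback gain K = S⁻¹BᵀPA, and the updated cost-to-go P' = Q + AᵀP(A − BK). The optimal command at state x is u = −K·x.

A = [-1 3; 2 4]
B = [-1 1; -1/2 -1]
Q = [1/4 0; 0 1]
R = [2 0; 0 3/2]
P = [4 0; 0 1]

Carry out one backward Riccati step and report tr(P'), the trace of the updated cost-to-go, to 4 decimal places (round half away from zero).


BᵀP = [-4.0000 -0.5000; 4.0000 -1.0000]
S = R + BᵀPB = [2 0; 0 3/2] + [4.2500 -3.5000; -3.5000 5.0000] = [6.2500 -3.5000; -3.5000 6.5000]
BᵀPA = [3.0000 -14.0000; -6.0000 8.0000]
K = S⁻¹·BᵀPA = [-0.0529 -2.2203; -0.9515 0.0352]
A−BK = [-0.1013 0.7445; 1.0220 2.9251]
AᵀP(A−BK) = [2.4493 2.8722; 2.8722 20.6344]
P' = Q + AᵀP(A−BK) = [2.6993 2.8722; 2.8722 21.6344]
tr(P') = 24.3337

24.3337


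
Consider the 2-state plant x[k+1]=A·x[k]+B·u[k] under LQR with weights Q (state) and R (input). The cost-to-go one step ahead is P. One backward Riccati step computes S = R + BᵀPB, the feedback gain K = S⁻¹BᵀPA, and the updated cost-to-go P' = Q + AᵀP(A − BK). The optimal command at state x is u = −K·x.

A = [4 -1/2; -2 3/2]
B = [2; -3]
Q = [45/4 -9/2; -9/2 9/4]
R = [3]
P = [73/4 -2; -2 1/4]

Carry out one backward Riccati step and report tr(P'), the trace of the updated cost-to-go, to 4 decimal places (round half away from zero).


BᵀP = [42.5000 -4.7500]
S = R + BᵀPB = [3] + [99.2500] = [102.2500]
BᵀPA = [179.5000 -28.3750]
K = S⁻¹·BᵀPA = [1.7555 -0.2775]
A−BK = [0.4890 0.0550; 3.2665 0.6675]
AᵀP(A−BK) = [9.8875 -1.4377; -1.4377 0.2508]
P' = Q + AᵀP(A−BK) = [21.1375 -5.9377; -5.9377 2.5008]
tr(P') = 23.6383

23.6383


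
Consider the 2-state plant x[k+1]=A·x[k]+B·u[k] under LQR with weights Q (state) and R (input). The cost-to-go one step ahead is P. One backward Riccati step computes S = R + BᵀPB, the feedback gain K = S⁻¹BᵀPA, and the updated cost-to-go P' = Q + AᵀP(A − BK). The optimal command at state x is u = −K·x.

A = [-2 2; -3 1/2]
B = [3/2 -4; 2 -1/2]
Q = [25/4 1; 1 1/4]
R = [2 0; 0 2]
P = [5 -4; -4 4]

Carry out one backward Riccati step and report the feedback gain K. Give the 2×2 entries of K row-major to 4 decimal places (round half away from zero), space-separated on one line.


BᵀP = [-0.5000 2.0000; -18.0000 14.0000]
S = R + BᵀPB = [2 0; 0 2] + [3.2500 1.0000; 1.0000 65.0000] = [5.2500 1.0000; 1.0000 67.0000]
BᵀPA = [-5.0000 0.0000; -6.0000 -29.0000]
K = S⁻¹·BᵀPA = [-0.9380 0.0827; -0.0756 -0.4341]
A−BK = [-0.8952 0.1397; -1.1618 0.1176]
AᵀP(A−BK) = [2.8567 -0.1910; -0.1910 0.4120]
P' = Q + AᵀP(A−BK) = [9.1067 0.8090; 0.8090 0.6620]
tr(P') = 9.7687

-0.9380 0.0827 -0.0756 -0.4341


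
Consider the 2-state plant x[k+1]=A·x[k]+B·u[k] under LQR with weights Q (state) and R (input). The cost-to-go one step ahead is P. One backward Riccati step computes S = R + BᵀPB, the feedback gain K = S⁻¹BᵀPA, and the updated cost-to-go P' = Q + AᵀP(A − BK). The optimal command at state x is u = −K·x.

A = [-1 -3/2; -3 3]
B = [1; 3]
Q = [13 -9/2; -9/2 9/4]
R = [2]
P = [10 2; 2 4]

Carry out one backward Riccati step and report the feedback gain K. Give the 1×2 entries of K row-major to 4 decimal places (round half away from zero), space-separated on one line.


-0.9667 0.3000

BᵀP = [16.0000 14.0000]
S = R + BᵀPB = [2] + [58.0000] = [60.0000]
BᵀPA = [-58.0000 18.0000]
K = S⁻¹·BᵀPA = [-0.9667 0.3000]
A−BK = [-0.0333 -1.8000; -0.1000 2.1000]
AᵀP(A−BK) = [1.9333 -0.6000; -0.6000 35.1000]
P' = Q + AᵀP(A−BK) = [14.9333 -5.1000; -5.1000 37.3500]
tr(P') = 52.2833


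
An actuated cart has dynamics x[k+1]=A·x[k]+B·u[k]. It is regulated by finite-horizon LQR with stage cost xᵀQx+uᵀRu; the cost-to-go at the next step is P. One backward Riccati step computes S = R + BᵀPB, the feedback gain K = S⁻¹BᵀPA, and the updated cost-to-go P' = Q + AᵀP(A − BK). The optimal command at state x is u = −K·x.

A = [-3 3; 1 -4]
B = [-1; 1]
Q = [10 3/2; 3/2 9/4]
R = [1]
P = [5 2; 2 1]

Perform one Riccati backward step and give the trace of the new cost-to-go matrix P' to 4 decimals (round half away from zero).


29.5833

BᵀP = [-3.0000 -1.0000]
S = R + BᵀPB = [1] + [2.0000] = [3.0000]
BᵀPA = [8.0000 -5.0000]
K = S⁻¹·BᵀPA = [2.6667 -1.6667]
A−BK = [-0.3333 1.3333; -1.6667 -2.3333]
AᵀP(A−BK) = [12.6667 -5.6667; -5.6667 4.6667]
P' = Q + AᵀP(A−BK) = [22.6667 -4.1667; -4.1667 6.9167]
tr(P') = 29.5833


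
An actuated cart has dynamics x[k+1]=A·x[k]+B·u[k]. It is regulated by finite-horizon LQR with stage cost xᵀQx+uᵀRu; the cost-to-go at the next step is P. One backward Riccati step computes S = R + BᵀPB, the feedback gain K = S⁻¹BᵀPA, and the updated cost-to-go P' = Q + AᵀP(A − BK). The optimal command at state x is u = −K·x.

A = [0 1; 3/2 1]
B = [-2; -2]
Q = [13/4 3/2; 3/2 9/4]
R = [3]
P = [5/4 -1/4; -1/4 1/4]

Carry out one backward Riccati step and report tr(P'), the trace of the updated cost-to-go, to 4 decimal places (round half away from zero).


BᵀP = [-2.0000 0.0000]
S = R + BᵀPB = [3] + [4.0000] = [7.0000]
BᵀPA = [0.0000 -2.0000]
K = S⁻¹·BᵀPA = [0.0000 -0.2857]
A−BK = [0.0000 0.4286; 1.5000 0.4286]
AᵀP(A−BK) = [0.5625 0.0000; 0.0000 0.4286]
P' = Q + AᵀP(A−BK) = [3.8125 1.5000; 1.5000 2.6786]
tr(P') = 6.4911

6.4911


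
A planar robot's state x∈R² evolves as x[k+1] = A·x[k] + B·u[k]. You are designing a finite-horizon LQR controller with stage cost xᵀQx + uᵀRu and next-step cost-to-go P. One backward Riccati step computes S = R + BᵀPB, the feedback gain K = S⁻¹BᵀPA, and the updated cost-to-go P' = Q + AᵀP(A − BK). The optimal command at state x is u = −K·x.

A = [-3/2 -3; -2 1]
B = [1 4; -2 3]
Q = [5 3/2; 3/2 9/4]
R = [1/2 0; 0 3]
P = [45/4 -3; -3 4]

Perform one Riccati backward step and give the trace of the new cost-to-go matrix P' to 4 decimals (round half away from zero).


9.2033

BᵀP = [17.2500 -11.0000; 36.0000 0.0000]
S = R + BᵀPB = [1/2 0; 0 3] + [39.2500 36.0000; 36.0000 144.0000] = [39.7500 36.0000; 36.0000 147.0000]
BᵀPA = [-3.8750 -62.7500; -54.0000 -108.0000]
K = S⁻¹·BᵀPA = [0.3022 -1.1735; -0.4414 -0.4473]
A−BK = [-0.0368 -0.0373; -0.0714 -0.0051]
AᵀP(A−BK) = [0.6499 0.4233; 0.4233 1.3034]
P' = Q + AᵀP(A−BK) = [5.6499 1.9233; 1.9233 3.5534]
tr(P') = 9.2033


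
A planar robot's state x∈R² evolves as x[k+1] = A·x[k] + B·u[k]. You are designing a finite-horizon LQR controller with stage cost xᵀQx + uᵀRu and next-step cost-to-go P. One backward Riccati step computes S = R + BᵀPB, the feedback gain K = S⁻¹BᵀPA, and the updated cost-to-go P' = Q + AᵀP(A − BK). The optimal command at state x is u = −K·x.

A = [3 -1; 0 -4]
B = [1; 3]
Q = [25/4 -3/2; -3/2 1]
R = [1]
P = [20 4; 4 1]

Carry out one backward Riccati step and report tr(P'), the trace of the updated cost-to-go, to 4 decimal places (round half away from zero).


17.9167

BᵀP = [32.0000 7.0000]
S = R + BᵀPB = [1] + [53.0000] = [54.0000]
BᵀPA = [96.0000 -60.0000]
K = S⁻¹·BᵀPA = [1.7778 -1.1111]
A−BK = [1.2222 0.1111; -5.3333 -0.6667]
AᵀP(A−BK) = [9.3333 -1.3333; -1.3333 1.3333]
P' = Q + AᵀP(A−BK) = [15.5833 -2.8333; -2.8333 2.3333]
tr(P') = 17.9167


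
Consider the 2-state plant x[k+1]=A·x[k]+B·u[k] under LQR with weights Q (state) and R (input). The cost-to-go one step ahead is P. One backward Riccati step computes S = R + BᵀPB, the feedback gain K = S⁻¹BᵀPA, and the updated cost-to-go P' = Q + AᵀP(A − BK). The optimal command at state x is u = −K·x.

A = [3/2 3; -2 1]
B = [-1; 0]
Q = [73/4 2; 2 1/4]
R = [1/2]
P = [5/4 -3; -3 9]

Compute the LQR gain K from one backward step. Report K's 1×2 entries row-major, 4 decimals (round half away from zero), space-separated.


BᵀP = [-1.2500 3.0000]
S = R + BᵀPB = [1/2] + [1.2500] = [1.7500]
BᵀPA = [-7.8750 -0.7500]
K = S⁻¹·BᵀPA = [-4.5000 -0.4286]
A−BK = [-3.0000 2.5714; -2.0000 1.0000]
AᵀP(A−BK) = [21.3750 -2.2500; -2.2500 1.9286]
P' = Q + AᵀP(A−BK) = [39.6250 -0.2500; -0.2500 2.1786]
tr(P') = 41.8036

-4.5000 -0.4286


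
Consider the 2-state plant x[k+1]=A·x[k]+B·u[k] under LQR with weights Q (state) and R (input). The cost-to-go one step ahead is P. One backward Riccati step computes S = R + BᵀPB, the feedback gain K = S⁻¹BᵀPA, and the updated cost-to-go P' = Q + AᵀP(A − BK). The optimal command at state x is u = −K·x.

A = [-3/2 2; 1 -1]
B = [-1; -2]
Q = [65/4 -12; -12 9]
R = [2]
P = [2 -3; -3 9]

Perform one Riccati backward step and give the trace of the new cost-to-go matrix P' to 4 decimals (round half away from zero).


BᵀP = [4.0000 -15.0000]
S = R + BᵀPB = [2] + [26.0000] = [28.0000]
BᵀPA = [-21.0000 23.0000]
K = S⁻¹·BᵀPA = [-0.7500 0.8214]
A−BK = [-2.2500 2.8214; -0.5000 0.6429]
AᵀP(A−BK) = [6.7500 -8.2500; -8.2500 10.1071]
P' = Q + AᵀP(A−BK) = [23.0000 -20.2500; -20.2500 19.1071]
tr(P') = 42.1071

42.1071


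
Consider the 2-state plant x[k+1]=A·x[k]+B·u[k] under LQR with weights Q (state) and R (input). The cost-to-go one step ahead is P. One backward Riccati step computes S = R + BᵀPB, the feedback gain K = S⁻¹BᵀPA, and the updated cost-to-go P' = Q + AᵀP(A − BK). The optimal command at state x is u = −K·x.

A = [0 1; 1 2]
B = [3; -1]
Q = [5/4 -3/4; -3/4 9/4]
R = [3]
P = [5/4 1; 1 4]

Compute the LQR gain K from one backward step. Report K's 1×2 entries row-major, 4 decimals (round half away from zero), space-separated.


BᵀP = [2.7500 -1.0000]
S = R + BᵀPB = [3] + [9.2500] = [12.2500]
BᵀPA = [-1.0000 0.7500]
K = S⁻¹·BᵀPA = [-0.0816 0.0612]
A−BK = [0.2449 0.8163; 0.9184 2.0612]
AᵀP(A−BK) = [3.9184 9.0612; 9.0612 21.2041]
P' = Q + AᵀP(A−BK) = [5.1684 8.3112; 8.3112 23.4541]
tr(P') = 28.6224

-0.0816 0.0612


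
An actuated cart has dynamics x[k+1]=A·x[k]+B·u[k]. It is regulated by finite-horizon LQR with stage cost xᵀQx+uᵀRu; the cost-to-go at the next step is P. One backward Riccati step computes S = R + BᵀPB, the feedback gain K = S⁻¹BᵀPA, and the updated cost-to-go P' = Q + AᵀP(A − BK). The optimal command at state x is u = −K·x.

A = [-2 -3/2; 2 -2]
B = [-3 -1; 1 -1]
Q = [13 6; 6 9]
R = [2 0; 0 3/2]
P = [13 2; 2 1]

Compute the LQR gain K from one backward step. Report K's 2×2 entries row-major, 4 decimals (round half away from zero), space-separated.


0.7018 0.2346 -0.2807 0.9561

BᵀP = [-37.0000 -5.0000; -15.0000 -3.0000]
S = R + BᵀPB = [2 0; 0 3/2] + [106.0000 42.0000; 42.0000 18.0000] = [108.0000 42.0000; 42.0000 19.5000]
BᵀPA = [64.0000 65.5000; 24.0000 28.5000]
K = S⁻¹·BᵀPA = [0.7018 0.2346; -0.2807 0.9561]
A−BK = [-0.1754 0.1601; 1.0175 -1.2785]
AᵀP(A−BK) = [1.8246 -0.9649; -0.9649 2.6305]
P' = Q + AᵀP(A−BK) = [14.8246 5.0351; 5.0351 11.6305]
tr(P') = 26.4550


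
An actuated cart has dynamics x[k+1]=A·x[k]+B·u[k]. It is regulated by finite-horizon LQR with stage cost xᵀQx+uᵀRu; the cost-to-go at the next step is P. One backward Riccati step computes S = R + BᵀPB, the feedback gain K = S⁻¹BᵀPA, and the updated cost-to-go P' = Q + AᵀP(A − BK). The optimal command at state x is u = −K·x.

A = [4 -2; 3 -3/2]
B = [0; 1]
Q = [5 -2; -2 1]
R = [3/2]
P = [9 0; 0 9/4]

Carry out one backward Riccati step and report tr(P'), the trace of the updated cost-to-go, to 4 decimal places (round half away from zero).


196.1250

BᵀP = [0.0000 2.2500]
S = R + BᵀPB = [3/2] + [2.2500] = [3.7500]
BᵀPA = [6.7500 -3.3750]
K = S⁻¹·BᵀPA = [1.8000 -0.9000]
A−BK = [4.0000 -2.0000; 1.2000 -0.6000]
AᵀP(A−BK) = [152.1000 -76.0500; -76.0500 38.0250]
P' = Q + AᵀP(A−BK) = [157.1000 -78.0500; -78.0500 39.0250]
tr(P') = 196.1250


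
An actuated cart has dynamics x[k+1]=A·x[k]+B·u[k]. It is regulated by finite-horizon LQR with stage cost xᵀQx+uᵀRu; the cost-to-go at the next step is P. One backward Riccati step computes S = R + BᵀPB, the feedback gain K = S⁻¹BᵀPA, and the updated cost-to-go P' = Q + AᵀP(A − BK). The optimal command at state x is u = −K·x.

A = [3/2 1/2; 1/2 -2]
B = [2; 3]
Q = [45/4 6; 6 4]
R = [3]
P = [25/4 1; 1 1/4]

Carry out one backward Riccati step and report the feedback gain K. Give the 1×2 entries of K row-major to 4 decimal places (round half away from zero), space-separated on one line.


BᵀP = [15.5000 2.7500]
S = R + BᵀPB = [3] + [39.2500] = [42.2500]
BᵀPA = [24.6250 2.2500]
K = S⁻¹·BᵀPA = [0.5828 0.0533]
A−BK = [0.3343 0.3935; -1.2485 -2.1598]
AᵀP(A−BK) = [1.2726 0.3761; 0.3761 0.4427]
P' = Q + AᵀP(A−BK) = [12.5226 6.3761; 6.3761 4.4427]
tr(P') = 16.9652

0.5828 0.0533


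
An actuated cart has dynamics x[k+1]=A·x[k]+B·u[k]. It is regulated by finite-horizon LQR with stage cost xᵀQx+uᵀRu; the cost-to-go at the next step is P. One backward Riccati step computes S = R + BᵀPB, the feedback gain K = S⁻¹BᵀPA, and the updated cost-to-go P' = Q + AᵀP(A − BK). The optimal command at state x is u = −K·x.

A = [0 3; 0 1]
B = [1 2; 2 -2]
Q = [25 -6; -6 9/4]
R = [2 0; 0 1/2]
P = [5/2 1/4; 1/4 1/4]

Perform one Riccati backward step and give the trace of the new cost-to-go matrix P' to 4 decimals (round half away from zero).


29.7387

BᵀP = [3.0000 0.7500; 4.5000 0.0000]
S = R + BᵀPB = [2 0; 0 1/2] + [4.5000 4.5000; 4.5000 9.0000] = [6.5000 4.5000; 4.5000 9.5000]
BᵀPA = [0.0000 9.7500; 0.0000 13.5000]
K = S⁻¹·BᵀPA = [0.0000 0.7681; 0.0000 1.0572]
A−BK = [0.0000 0.1175; 0.0000 1.5783]
AᵀP(A−BK) = [0.0000 0.0000; 0.0000 2.4887]
P' = Q + AᵀP(A−BK) = [25.0000 -6.0000; -6.0000 4.7387]
tr(P') = 29.7387


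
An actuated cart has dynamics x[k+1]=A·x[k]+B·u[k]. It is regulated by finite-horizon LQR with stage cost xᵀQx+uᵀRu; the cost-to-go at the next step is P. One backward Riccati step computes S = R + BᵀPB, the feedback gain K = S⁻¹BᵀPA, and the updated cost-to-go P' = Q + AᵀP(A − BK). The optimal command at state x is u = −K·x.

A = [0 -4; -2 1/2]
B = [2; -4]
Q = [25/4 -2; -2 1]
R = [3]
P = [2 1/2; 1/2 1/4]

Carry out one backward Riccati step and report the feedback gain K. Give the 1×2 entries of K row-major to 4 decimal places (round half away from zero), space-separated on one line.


BᵀP = [2.0000 0.0000]
S = R + BᵀPB = [3] + [4.0000] = [7.0000]
BᵀPA = [0.0000 -8.0000]
K = S⁻¹·BᵀPA = [0.0000 -1.1429]
A−BK = [0.0000 -1.7143; -2.0000 -4.0714]
AᵀP(A−BK) = [1.0000 3.7500; 3.7500 20.9196]
P' = Q + AᵀP(A−BK) = [7.2500 1.7500; 1.7500 21.9196]
tr(P') = 29.1696

0.0000 -1.1429


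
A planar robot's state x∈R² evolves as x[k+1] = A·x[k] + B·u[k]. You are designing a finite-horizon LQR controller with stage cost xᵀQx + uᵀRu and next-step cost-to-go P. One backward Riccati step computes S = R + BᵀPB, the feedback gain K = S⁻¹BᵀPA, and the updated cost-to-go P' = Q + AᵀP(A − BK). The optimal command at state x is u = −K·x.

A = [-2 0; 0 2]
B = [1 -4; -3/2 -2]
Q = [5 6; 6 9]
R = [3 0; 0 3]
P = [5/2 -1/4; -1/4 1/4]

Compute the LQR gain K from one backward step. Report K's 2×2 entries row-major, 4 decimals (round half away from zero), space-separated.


BᵀP = [2.8750 -0.6250; -9.5000 0.5000]
S = R + BᵀPB = [3 0; 0 3] + [3.8125 -10.2500; -10.2500 37.0000] = [6.8125 -10.2500; -10.2500 40.0000]
BᵀPA = [-5.7500 -1.2500; 19.0000 1.0000]
K = S⁻¹·BᵀPA = [-0.2105 -0.2374; 0.4211 -0.0358]
A−BK = [-0.1053 0.0941; 0.5263 1.5722]
AᵀP(A−BK) = [0.7895 0.3158; 0.3158 0.7391]
P' = Q + AᵀP(A−BK) = [5.7895 6.3158; 6.3158 9.7391]
tr(P') = 15.5286

-0.2105 -0.2374 0.4211 -0.0358


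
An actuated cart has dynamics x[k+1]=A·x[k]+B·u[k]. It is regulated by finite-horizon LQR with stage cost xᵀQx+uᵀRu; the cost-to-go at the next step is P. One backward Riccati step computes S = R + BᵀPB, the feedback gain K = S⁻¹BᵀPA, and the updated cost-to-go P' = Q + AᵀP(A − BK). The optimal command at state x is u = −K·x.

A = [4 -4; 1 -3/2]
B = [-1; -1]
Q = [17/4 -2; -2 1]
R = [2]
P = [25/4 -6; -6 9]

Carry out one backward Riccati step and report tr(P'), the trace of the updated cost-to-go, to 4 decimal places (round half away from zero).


105.6905

BᵀP = [-0.2500 -3.0000]
S = R + BᵀPB = [2] + [3.2500] = [5.2500]
BᵀPA = [-4.0000 5.5000]
K = S⁻¹·BᵀPA = [-0.7619 1.0476]
A−BK = [3.2381 -2.9524; 0.2381 -0.4524]
AᵀP(A−BK) = [57.9524 -49.3095; -49.3095 42.4881]
P' = Q + AᵀP(A−BK) = [62.2024 -51.3095; -51.3095 43.4881]
tr(P') = 105.6905


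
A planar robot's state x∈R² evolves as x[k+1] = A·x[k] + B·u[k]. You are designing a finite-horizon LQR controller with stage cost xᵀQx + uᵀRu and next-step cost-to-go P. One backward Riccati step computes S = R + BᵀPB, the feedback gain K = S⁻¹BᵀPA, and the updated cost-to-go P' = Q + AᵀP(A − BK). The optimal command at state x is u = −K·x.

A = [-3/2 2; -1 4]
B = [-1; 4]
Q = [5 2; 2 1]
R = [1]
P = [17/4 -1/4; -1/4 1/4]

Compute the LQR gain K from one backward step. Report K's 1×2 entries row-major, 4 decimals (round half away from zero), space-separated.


0.5889 -0.4889

BᵀP = [-5.2500 1.2500]
S = R + BᵀPB = [1] + [10.2500] = [11.2500]
BᵀPA = [6.6250 -5.5000]
K = S⁻¹·BᵀPA = [0.5889 -0.4889]
A−BK = [-0.9111 1.5111; -3.3556 5.9556]
AᵀP(A−BK) = [5.1611 -8.5111; -8.5111 14.3111]
P' = Q + AᵀP(A−BK) = [10.1611 -6.5111; -6.5111 15.3111]
tr(P') = 25.4722


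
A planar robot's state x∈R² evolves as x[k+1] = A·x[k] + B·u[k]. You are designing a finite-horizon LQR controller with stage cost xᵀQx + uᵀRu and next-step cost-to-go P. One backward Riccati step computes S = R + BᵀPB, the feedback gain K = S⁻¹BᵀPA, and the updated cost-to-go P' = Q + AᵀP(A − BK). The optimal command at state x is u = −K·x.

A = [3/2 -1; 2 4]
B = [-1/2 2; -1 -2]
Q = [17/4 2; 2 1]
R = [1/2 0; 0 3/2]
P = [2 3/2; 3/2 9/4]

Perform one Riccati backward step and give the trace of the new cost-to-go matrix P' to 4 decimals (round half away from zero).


10.7134

BᵀP = [-2.5000 -3.0000; 1.0000 -1.5000]
S = R + BᵀPB = [1/2 0; 0 3/2] + [4.2500 1.0000; 1.0000 5.0000] = [4.7500 1.0000; 1.0000 6.5000]
BᵀPA = [-9.7500 -9.5000; -1.5000 -7.0000]
K = S⁻¹·BᵀPA = [-2.0711 -1.8326; 0.0879 -0.7950]
A−BK = [0.2887 -0.3264; 0.1046 0.5774]
AᵀP(A−BK) = [2.4383 1.9393; 1.9393 3.0251]
P' = Q + AᵀP(A−BK) = [6.6883 3.9393; 3.9393 4.0251]
tr(P') = 10.7134


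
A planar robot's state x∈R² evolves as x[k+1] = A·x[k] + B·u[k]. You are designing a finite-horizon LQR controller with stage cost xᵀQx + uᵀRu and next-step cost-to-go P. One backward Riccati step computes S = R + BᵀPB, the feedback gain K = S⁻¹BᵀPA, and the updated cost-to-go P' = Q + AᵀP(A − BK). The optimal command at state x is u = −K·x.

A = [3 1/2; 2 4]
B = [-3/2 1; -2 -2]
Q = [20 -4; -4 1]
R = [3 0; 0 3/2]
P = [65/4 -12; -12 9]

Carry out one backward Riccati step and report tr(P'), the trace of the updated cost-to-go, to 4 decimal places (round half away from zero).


24.6924

BᵀP = [-0.3750 0.0000; 40.2500 -30.0000]
S = R + BᵀPB = [3 0; 0 3/2] + [0.5625 -0.3750; -0.3750 100.2500] = [3.5625 -0.3750; -0.3750 101.7500]
BᵀPA = [-1.1250 -0.1875; 60.7500 -99.8750]
K = S⁻¹·BᵀPA = [-0.2530 -0.1560; 0.5961 -0.9821]
A−BK = [2.0243 1.2481; 2.6862 1.7237]
AᵀP(A−BK) = [1.7511 -0.1351; -0.1351 1.9413]
P' = Q + AᵀP(A−BK) = [21.7511 -4.1351; -4.1351 2.9413]
tr(P') = 24.6924


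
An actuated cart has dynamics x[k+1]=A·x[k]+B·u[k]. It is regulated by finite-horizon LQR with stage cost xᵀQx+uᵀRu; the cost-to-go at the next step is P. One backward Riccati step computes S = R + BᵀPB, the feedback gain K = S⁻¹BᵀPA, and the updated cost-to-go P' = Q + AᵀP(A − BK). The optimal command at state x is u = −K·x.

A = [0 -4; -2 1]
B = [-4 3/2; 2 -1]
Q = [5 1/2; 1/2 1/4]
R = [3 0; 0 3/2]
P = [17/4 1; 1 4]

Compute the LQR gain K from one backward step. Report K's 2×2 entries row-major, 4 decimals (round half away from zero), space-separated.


0.2335 0.8820 0.9274 -0.0519

BᵀP = [-15.0000 4.0000; 5.3750 -2.5000]
S = R + BᵀPB = [3 0; 0 3/2] + [68.0000 -26.5000; -26.5000 10.5625] = [71.0000 -26.5000; -26.5000 12.0625]
BᵀPA = [-8.0000 64.0000; 5.0000 -24.0000]
K = S⁻¹·BᵀPA = [0.2335 0.8820; 0.9274 -0.0519]
A−BK = [-0.4572 -0.3940; -1.5395 -0.8160]
AᵀP(A−BK) = [13.2306 7.3158; 7.3158 6.3040]
P' = Q + AᵀP(A−BK) = [18.2306 7.8158; 7.8158 6.5540]
tr(P') = 24.7847


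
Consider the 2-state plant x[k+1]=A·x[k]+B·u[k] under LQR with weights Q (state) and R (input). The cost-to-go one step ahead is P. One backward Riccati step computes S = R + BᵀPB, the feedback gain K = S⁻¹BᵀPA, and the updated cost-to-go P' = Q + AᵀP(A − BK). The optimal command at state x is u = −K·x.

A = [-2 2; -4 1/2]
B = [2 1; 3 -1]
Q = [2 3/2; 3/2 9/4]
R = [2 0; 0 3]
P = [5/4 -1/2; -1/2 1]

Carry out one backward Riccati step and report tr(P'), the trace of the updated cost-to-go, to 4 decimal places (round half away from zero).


8.7215

BᵀP = [1.0000 2.0000; 1.7500 -1.5000]
S = R + BᵀPB = [2 0; 0 3] + [8.0000 -1.0000; -1.0000 3.2500] = [10.0000 -1.0000; -1.0000 6.2500]
BᵀPA = [-10.0000 3.0000; 2.5000 2.7500]
K = S⁻¹·BᵀPA = [-0.9756 0.3496; 0.2439 0.4959]
A−BK = [-0.2927 0.8049; -0.8293 -0.0528]
AᵀP(A−BK) = [2.6341 -0.2439; -0.2439 1.8374]
P' = Q + AᵀP(A−BK) = [4.6341 1.2561; 1.2561 4.0874]
tr(P') = 8.7215


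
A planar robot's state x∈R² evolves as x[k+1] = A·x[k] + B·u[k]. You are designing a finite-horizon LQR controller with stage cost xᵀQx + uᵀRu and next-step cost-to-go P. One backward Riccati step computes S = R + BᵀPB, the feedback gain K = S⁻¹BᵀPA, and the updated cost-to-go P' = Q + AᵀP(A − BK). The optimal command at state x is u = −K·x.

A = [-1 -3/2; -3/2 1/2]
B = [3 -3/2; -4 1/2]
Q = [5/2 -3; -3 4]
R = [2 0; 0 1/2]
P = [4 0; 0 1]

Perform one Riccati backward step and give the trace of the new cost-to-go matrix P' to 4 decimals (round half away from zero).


BᵀP = [12.0000 -4.0000; -6.0000 0.5000]
S = R + BᵀPB = [2 0; 0 1/2] + [52.0000 -20.0000; -20.0000 9.2500] = [54.0000 -20.0000; -20.0000 9.7500]
BᵀPA = [-6.0000 -20.0000; 5.2500 9.2500]
K = S⁻¹·BᵀPA = [0.3676 -0.0791; 1.2925 0.7866]
A−BK = [-0.1640 -0.0830; -0.6759 -0.2095]
AᵀP(A−BK) = [1.6700 0.6462; 0.6462 0.3933]
P' = Q + AᵀP(A−BK) = [4.1700 -2.3538; -2.3538 4.3933]
tr(P') = 8.5632

8.5632


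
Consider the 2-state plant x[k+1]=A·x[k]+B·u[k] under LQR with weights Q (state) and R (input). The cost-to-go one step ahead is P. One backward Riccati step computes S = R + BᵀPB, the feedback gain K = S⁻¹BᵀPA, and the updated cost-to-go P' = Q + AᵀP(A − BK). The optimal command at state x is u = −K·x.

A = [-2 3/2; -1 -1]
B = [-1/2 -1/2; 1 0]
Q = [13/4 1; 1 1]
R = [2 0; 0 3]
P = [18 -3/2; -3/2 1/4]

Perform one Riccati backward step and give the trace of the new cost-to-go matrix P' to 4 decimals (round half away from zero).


25.2391

BᵀP = [-10.5000 1.0000; -9.0000 0.7500]
S = R + BᵀPB = [2 0; 0 3] + [6.2500 5.2500; 5.2500 4.5000] = [8.2500 5.2500; 5.2500 7.5000]
BᵀPA = [20.0000 -16.7500; 17.2500 -14.2500]
K = S⁻¹·BᵀPA = [1.7322 -1.4809; 1.0874 -0.8634]
A−BK = [-0.5902 0.3279; -2.7322 0.4809]
AᵀP(A−BK) = [12.8470 -9.9891; -9.9891 8.1421]
P' = Q + AᵀP(A−BK) = [16.0970 -8.9891; -8.9891 9.1421]
tr(P') = 25.2391


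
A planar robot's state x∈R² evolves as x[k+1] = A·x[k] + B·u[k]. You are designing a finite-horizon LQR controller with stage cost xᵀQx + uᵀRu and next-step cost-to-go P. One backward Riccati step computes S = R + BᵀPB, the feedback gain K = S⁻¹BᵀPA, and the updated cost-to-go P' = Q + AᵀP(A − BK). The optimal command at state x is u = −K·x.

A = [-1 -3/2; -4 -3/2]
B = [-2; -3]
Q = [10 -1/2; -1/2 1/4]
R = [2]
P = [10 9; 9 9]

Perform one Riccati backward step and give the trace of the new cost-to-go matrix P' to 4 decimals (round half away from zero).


BᵀP = [-47.0000 -45.0000]
S = R + BᵀPB = [2] + [229.0000] = [231.0000]
BᵀPA = [227.0000 138.0000]
K = S⁻¹·BᵀPA = [0.9827 0.5974]
A−BK = [0.9654 -0.3052; -1.0519 0.2922]
AᵀP(A−BK) = [2.9307 0.8896; 0.8896 0.8084]
P' = Q + AᵀP(A−BK) = [12.9307 0.3896; 0.3896 1.0584]
tr(P') = 13.9892

13.9892


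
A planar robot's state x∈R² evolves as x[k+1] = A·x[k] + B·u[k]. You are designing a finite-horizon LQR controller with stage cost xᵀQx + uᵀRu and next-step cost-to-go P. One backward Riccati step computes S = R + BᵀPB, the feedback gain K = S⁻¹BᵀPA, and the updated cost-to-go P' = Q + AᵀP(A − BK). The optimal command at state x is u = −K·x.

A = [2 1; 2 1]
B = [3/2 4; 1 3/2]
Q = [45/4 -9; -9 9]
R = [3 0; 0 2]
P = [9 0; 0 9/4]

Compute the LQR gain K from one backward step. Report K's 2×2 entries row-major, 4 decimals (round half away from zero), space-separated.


BᵀP = [13.5000 2.2500; 36.0000 3.3750]
S = R + BᵀPB = [3 0; 0 2] + [22.5000 57.3750; 57.3750 149.0625] = [25.5000 57.3750; 57.3750 151.0625]
BᵀPA = [31.5000 15.7500; 78.7500 39.3750]
K = S⁻¹·BᵀPA = [0.4288 0.2144; 0.3585 0.1792]
A−BK = [-0.0770 -0.0385; 1.0336 0.5168]
AᵀP(A−BK) = [3.2653 1.6327; 1.6327 0.8163]
P' = Q + AᵀP(A−BK) = [14.5153 -7.3673; -7.3673 9.8163]
tr(P') = 24.3317

0.4288 0.2144 0.3585 0.1792


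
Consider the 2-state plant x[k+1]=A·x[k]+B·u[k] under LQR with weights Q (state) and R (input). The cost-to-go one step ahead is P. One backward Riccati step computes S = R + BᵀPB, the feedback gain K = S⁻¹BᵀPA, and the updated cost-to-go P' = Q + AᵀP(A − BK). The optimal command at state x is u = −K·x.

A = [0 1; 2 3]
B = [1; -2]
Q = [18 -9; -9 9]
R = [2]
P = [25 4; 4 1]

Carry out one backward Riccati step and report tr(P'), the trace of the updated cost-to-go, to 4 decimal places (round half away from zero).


BᵀP = [17.0000 2.0000]
S = R + BᵀPB = [2] + [13.0000] = [15.0000]
BᵀPA = [4.0000 23.0000]
K = S⁻¹·BᵀPA = [0.2667 1.5333]
A−BK = [-0.2667 -0.5333; 2.5333 6.0667]
AᵀP(A−BK) = [2.9333 7.8667; 7.8667 22.7333]
P' = Q + AᵀP(A−BK) = [20.9333 -1.1333; -1.1333 31.7333]
tr(P') = 52.6667

52.6667


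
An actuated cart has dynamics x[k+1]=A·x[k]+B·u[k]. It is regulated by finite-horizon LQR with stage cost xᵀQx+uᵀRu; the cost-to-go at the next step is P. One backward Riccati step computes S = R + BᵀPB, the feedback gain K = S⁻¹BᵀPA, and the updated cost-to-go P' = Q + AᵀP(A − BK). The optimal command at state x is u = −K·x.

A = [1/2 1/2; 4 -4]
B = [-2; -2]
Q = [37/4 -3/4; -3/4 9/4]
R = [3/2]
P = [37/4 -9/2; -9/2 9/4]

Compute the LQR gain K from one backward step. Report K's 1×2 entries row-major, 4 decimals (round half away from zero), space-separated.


BᵀP = [-9.5000 4.5000]
S = R + BᵀPB = [3/2] + [10.0000] = [11.5000]
BᵀPA = [13.2500 -22.7500]
K = S⁻¹·BᵀPA = [1.1522 -1.9783]
A−BK = [2.8043 -3.4565; 6.3043 -7.9565]
AᵀP(A−BK) = [5.0462 -7.4755; -7.4755 11.3071]
P' = Q + AᵀP(A−BK) = [14.2962 -8.2255; -8.2255 13.5571]
tr(P') = 27.8533

1.1522 -1.9783


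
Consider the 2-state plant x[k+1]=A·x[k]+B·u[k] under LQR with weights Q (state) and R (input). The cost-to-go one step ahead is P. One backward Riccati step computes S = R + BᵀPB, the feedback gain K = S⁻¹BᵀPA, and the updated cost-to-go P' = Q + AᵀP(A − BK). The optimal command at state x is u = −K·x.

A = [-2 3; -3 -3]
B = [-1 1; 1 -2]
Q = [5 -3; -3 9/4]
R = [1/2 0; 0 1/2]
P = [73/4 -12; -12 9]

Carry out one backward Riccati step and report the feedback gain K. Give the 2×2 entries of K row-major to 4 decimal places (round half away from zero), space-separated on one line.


1.4447 -1.4152 1.0694 1.1144

BᵀP = [-30.2500 21.0000; 42.2500 -30.0000]
S = R + BᵀPB = [1/2 0; 0 1/2] + [51.2500 -72.2500; -72.2500 102.2500] = [51.7500 -72.2500; -72.2500 102.7500]
BᵀPA = [-2.5000 -153.7500; 5.5000 216.7500]
K = S⁻¹·BᵀPA = [1.4447 -1.4152; 1.0694 1.1144]
A−BK = [-1.6247 0.4704; -2.3059 0.6440]
AᵀP(A−BK) = [7.7301 -2.1671; -2.1671 2.1228]
P' = Q + AᵀP(A−BK) = [12.7301 -5.1671; -5.1671 4.3728]
tr(P') = 17.1028


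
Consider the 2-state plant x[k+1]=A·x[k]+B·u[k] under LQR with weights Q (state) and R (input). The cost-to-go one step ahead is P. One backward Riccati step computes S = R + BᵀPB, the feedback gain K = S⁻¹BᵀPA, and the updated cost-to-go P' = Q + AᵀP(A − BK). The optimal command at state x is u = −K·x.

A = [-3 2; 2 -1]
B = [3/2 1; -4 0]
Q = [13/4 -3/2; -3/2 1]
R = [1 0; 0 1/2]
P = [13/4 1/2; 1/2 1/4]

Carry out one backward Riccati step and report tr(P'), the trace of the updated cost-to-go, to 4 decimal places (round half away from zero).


BᵀP = [2.8750 -0.2500; 3.2500 0.5000]
S = R + BᵀPB = [1 0; 0 1/2] + [5.3125 2.8750; 2.8750 3.2500] = [6.3125 2.8750; 2.8750 3.7500]
BᵀPA = [-9.1250 6.0000; -8.7500 6.0000]
K = S⁻¹·BᵀPA = [-0.5882 0.3408; -1.8824 1.3387]
A−BK = [-0.2353 0.1501; -0.3529 0.3631]
AᵀP(A−BK) = [2.4118 -1.6765; -1.6765 1.1729]
P' = Q + AᵀP(A−BK) = [5.6618 -3.1765; -3.1765 2.1729]
tr(P') = 7.8347

7.8347


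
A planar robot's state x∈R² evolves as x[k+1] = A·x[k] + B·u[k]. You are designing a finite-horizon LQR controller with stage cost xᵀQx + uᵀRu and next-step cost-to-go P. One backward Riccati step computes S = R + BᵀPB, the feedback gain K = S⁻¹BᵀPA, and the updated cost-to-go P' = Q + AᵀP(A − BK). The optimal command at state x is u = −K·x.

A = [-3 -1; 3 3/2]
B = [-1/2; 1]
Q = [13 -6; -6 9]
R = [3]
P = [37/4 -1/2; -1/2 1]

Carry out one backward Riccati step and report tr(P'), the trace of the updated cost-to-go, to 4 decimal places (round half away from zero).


75.3670

BᵀP = [-5.1250 1.2500]
S = R + BᵀPB = [3] + [3.8125] = [6.8125]
BᵀPA = [19.1250 7.0000]
K = S⁻¹·BᵀPA = [2.8073 1.0275]
A−BK = [-1.5963 -0.4862; 0.1927 0.4725]
AᵀP(A−BK) = [47.5596 16.3486; 16.3486 5.8073]
P' = Q + AᵀP(A−BK) = [60.5596 10.3486; 10.3486 14.8073]
tr(P') = 75.3670


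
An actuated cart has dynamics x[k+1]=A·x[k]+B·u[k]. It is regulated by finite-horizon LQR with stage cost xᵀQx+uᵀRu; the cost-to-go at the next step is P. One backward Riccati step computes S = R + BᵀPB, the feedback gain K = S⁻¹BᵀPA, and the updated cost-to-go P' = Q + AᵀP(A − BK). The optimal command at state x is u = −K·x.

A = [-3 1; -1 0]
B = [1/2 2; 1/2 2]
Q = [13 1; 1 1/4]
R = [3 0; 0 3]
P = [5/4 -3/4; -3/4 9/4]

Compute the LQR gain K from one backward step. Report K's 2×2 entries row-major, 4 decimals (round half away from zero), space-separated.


BᵀP = [0.2500 0.7500; 1.0000 3.0000]
S = R + BᵀPB = [3 0; 0 3] + [0.5000 2.0000; 2.0000 8.0000] = [3.5000 2.0000; 2.0000 11.0000]
BᵀPA = [-1.5000 0.2500; -6.0000 1.0000]
K = S⁻¹·BᵀPA = [-0.1304 0.0217; -0.5217 0.0870]
A−BK = [-1.8913 0.8152; 0.1087 -0.1848]
AᵀP(A−BK) = [5.6739 -2.4457; -2.4457 1.1576]
P' = Q + AᵀP(A−BK) = [18.6739 -1.4457; -1.4457 1.4076]
tr(P') = 20.0815

-0.1304 0.0217 -0.5217 0.0870


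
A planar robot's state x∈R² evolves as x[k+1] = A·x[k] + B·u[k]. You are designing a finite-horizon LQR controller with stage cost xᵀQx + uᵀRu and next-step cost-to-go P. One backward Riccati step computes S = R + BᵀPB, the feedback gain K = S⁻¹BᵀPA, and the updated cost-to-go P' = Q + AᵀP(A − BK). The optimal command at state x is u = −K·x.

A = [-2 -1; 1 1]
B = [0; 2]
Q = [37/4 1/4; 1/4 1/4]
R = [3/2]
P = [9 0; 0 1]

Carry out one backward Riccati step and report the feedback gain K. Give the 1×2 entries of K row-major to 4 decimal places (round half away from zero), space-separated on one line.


BᵀP = [0.0000 2.0000]
S = R + BᵀPB = [3/2] + [4.0000] = [5.5000]
BᵀPA = [2.0000 2.0000]
K = S⁻¹·BᵀPA = [0.3636 0.3636]
A−BK = [-2.0000 -1.0000; 0.2727 0.2727]
AᵀP(A−BK) = [36.2727 18.2727; 18.2727 9.2727]
P' = Q + AᵀP(A−BK) = [45.5227 18.5227; 18.5227 9.5227]
tr(P') = 55.0455

0.3636 0.3636


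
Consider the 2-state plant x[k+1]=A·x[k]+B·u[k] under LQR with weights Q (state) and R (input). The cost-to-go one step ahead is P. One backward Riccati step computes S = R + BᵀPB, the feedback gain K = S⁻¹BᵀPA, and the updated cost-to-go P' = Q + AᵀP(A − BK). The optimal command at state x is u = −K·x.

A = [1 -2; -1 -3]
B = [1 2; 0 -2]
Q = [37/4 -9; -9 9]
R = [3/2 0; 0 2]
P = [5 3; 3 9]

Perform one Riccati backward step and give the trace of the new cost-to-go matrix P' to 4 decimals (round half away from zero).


BᵀP = [5.0000 3.0000; 4.0000 -12.0000]
S = R + BᵀPB = [3/2 0; 0 2] + [5.0000 4.0000; 4.0000 32.0000] = [6.5000 4.0000; 4.0000 34.0000]
BᵀPA = [2.0000 -19.0000; 16.0000 28.0000]
K = S⁻¹·BᵀPA = [0.0195 -3.6976; 0.4683 1.2585]
A−BK = [0.0439 -0.8195; -0.0634 -0.4829]
AᵀP(A−BK) = [0.4683 1.2585; 1.2585 31.5073]
P' = Q + AᵀP(A−BK) = [9.7183 -7.7415; -7.7415 40.5073]
tr(P') = 50.2256

50.2256


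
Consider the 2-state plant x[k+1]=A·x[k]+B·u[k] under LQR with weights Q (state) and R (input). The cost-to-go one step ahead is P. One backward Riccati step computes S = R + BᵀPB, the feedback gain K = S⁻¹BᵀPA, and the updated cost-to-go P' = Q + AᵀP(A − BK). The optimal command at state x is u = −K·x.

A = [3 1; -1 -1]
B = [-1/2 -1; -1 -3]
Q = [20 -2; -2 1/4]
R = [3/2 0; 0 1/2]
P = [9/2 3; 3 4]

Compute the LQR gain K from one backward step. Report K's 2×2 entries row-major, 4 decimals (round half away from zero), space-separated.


BᵀP = [-5.2500 -5.5000; -13.5000 -15.0000]
S = R + BᵀPB = [3/2 0; 0 1/2] + [8.1250 21.7500; 21.7500 58.5000] = [9.6250 21.7500; 21.7500 59.0000]
BᵀPA = [-10.2500 0.2500; -25.5000 1.5000]
K = S⁻¹·BᵀPA = [-0.5287 -0.1885; -0.2373 0.0949]
A−BK = [2.4984 1.0007; -2.2406 -0.9038]
AᵀP(A−BK) = [15.0297 5.9881; 5.9881 2.4047]
P' = Q + AᵀP(A−BK) = [35.0297 3.9881; 3.9881 2.6547]
tr(P') = 37.6844

-0.5287 -0.1885 -0.2373 0.0949


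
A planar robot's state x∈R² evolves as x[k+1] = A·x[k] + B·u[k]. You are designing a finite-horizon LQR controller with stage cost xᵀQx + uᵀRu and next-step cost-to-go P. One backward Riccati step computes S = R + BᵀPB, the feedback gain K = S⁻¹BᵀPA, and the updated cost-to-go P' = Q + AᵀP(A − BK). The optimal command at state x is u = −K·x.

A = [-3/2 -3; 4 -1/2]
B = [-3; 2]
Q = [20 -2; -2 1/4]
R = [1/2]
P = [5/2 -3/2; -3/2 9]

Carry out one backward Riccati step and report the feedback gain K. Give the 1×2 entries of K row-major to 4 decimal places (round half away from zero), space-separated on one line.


BᵀP = [-10.5000 22.5000]
S = R + BᵀPB = [1/2] + [76.5000] = [77.0000]
BᵀPA = [105.7500 20.2500]
K = S⁻¹·BᵀPA = [1.3734 0.2630]
A−BK = [2.6201 -2.2110; 1.2532 -1.0260]
AᵀP(A−BK) = [22.3904 -17.6859; -17.6859 14.9245]
P' = Q + AᵀP(A−BK) = [42.3904 -19.6859; -19.6859 15.1745]
tr(P') = 57.5649

1.3734 0.2630


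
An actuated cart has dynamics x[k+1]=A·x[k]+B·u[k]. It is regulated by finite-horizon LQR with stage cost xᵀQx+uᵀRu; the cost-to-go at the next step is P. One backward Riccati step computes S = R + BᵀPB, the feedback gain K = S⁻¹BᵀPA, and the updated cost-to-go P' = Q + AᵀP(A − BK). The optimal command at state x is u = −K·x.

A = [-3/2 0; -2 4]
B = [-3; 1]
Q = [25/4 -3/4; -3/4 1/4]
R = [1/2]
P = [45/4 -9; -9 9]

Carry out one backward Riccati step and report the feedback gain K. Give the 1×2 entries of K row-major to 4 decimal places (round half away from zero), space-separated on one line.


-0.0478 0.8741

BᵀP = [-42.7500 36.0000]
S = R + BᵀPB = [1/2] + [164.2500] = [164.7500]
BᵀPA = [-7.8750 144.0000]
K = S⁻¹·BᵀPA = [-0.0478 0.8741]
A−BK = [-1.6434 2.6222; -1.9522 3.1259]
AᵀP(A−BK) = [6.9361 -11.1168; -11.1168 18.1366]
P' = Q + AᵀP(A−BK) = [13.1861 -11.8668; -11.8668 18.3866]
tr(P') = 31.5726


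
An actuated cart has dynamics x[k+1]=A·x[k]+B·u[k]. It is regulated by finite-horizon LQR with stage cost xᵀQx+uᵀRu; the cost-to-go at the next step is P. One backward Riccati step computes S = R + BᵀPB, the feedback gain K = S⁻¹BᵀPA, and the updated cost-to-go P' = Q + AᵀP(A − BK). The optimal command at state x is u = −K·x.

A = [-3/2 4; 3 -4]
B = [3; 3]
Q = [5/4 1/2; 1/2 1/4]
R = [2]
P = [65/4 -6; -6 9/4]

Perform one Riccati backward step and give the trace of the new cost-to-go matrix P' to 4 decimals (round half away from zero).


28.3453

BᵀP = [30.7500 -11.2500]
S = R + BᵀPB = [2] + [58.5000] = [60.5000]
BᵀPA = [-79.8750 168.0000]
K = S⁻¹·BᵀPA = [-1.3202 2.7769]
A−BK = [2.4607 -4.3306; 6.9607 -12.3306]
AᵀP(A−BK) = [5.3577 -10.6983; -10.6983 21.4876]
P' = Q + AᵀP(A−BK) = [6.6077 -10.1983; -10.1983 21.7376]
tr(P') = 28.3453


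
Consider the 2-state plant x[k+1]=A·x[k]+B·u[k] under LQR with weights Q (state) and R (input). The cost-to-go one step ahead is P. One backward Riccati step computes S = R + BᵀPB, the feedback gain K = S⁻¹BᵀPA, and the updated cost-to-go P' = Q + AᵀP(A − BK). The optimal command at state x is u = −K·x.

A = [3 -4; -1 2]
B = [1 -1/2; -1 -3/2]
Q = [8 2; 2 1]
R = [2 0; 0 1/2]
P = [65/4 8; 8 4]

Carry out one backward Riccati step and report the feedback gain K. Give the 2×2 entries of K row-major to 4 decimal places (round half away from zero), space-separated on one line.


BᵀP = [8.2500 4.0000; -20.1250 -10.0000]
S = R + BᵀPB = [2 0; 0 1/2] + [4.2500 -10.1250; -10.1250 25.0625] = [6.2500 -10.1250; -10.1250 25.5625]
BᵀPA = [20.7500 -25.0000; -50.3750 60.5000]
K = S⁻¹·BᵀPA = [0.3559 -0.4629; -1.8297 2.1834]
A−BK = [1.7293 -2.4454; -3.3886 4.8122]
AᵀP(A−BK) = [2.6943 -3.4061; -3.4061 4.3319]
P' = Q + AᵀP(A−BK) = [10.6943 -1.4061; -1.4061 5.3319]
tr(P') = 16.0262

0.3559 -0.4629 -1.8297 2.1834
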